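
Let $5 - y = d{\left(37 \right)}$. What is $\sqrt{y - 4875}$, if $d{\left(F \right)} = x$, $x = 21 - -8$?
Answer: $i \sqrt{4899} \approx 69.993 i$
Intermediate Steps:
$x = 29$ ($x = 21 + 8 = 29$)
$d{\left(F \right)} = 29$
$y = -24$ ($y = 5 - 29 = -24$)
$\sqrt{y - 4875} = \sqrt{-24 - 4875} = \sqrt{-4899} = i \sqrt{4899}$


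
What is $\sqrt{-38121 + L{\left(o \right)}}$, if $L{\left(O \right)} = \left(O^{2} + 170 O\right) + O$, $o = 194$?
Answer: $\sqrt{32689} \approx 180.8$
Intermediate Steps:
$L{\left(O \right)} = O^{2} + 171 O$
$\sqrt{-38121 + L{\left(o \right)}} = \sqrt{-38121 + 194 \left(171 + 194\right)} = \sqrt{-38121 + 194 \cdot 365} = \sqrt{-38121 + 70810} = \sqrt{32689}$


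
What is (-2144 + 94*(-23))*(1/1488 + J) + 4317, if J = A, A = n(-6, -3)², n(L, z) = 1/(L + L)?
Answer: 4781171/1116 ≈ 4284.2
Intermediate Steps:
n(L, z) = 1/(2*L)
A = 1/144 (A = ((½)/(-6))² = ((½)*(-⅙))² = (-1/12)² = 1/144 ≈ 0.0069444)
J = 1/144 ≈ 0.0069444
(-2144 + 94*(-23))*(1/1488 + J) + 4317 = (-2144 + 94*(-23))*(1/1488 + 1/144) + 4317 = (-2144 - 2162)*(1/1488 + 1/144) + 4317 = -4306*17/2232 + 4317 = -36601/1116 + 4317 = 4781171/1116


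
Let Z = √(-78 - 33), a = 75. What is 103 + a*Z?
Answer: 103 + 75*I*√111 ≈ 103.0 + 790.17*I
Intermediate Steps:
Z = I*√111 (Z = √(-111) = I*√111 ≈ 10.536*I)
103 + a*Z = 103 + 75*(I*√111) = 103 + 75*I*√111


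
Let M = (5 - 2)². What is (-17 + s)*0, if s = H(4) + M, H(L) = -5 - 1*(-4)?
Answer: 0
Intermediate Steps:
H(L) = -1 (H(L) = -5 + 4 = -1)
M = 9 (M = 3² = 9)
s = 8 (s = -1 + 9 = 8)
(-17 + s)*0 = (-17 + 8)*0 = -9*0 = 0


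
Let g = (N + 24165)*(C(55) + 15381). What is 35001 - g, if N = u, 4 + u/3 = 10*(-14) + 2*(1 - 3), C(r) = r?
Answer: -366122355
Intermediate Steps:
u = -444 (u = -12 + 3*(10*(-14) + 2*(1 - 3)) = -12 + 3*(-140 + 2*(-2)) = -12 + 3*(-140 - 4) = -12 + 3*(-144) = -12 - 432 = -444)
N = -444
g = 366157356 (g = (-444 + 24165)*(55 + 15381) = 23721*15436 = 366157356)
35001 - g = 35001 - 1*366157356 = 35001 - 366157356 = -366122355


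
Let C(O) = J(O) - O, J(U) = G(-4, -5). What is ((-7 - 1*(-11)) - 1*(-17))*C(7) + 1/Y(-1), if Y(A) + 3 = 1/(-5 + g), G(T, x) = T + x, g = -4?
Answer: -9417/28 ≈ -336.32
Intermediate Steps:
J(U) = -9 (J(U) = -4 - 5 = -9)
C(O) = -9 - O
Y(A) = -28/9 (Y(A) = -3 + 1/(-5 - 4) = -3 + 1/(-9) = -3 - ⅑ = -28/9)
((-7 - 1*(-11)) - 1*(-17))*C(7) + 1/Y(-1) = ((-7 - 1*(-11)) - 1*(-17))*(-9 - 1*7) + 1/(-28/9) = ((-7 + 11) + 17)*(-9 - 7) - 9/28 = (4 + 17)*(-16) - 9/28 = 21*(-16) - 9/28 = -336 - 9/28 = -9417/28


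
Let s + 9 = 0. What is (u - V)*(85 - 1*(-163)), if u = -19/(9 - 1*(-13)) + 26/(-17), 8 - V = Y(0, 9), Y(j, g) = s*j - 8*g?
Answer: -3821060/187 ≈ -20433.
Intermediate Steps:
s = -9 (s = -9 + 0 = -9)
Y(j, g) = -9*j - 8*g
V = 80 (V = 8 - (-9*0 - 8*9) = 8 - (0 - 72) = 8 - 1*(-72) = 8 + 72 = 80)
u = -895/374 (u = -19/(9 + 13) + 26*(-1/17) = -19/22 - 26/17 = -895/374 ≈ -2.3930)
(u - V)*(85 - 1*(-163)) = (-895/374 - 1*80)*(85 - 1*(-163)) = (-895/374 - 80)*(85 + 163) = -30815/374*248 = -3821060/187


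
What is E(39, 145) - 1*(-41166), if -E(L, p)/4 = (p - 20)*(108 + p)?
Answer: -85334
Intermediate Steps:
E(L, p) = -4*(-20 + p)*(108 + p) (E(L, p) = -4*(p - 20)*(108 + p) = -4*(-20 + p)*(108 + p))
E(39, 145) - 1*(-41166) = (8640 - 352*145 - 4*145**2) - 1*(-41166) = (8640 - 51040 - 4*21025) + 41166 = (8640 - 51040 - 84100) + 41166 = -126500 + 41166 = -85334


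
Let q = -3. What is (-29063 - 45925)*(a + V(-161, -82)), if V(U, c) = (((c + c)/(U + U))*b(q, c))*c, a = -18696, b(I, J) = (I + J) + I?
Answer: 181346779872/161 ≈ 1.1264e+9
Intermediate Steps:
b(I, J) = J + 2*I
V(U, c) = c²*(-6 + c)/U (V(U, c) = (((c + c)/(U + U))*(c + 2*(-3)))*c = (((2*c)/((2*U)))*(c - 6))*c = (((2*c)*(1/(2*U)))*(-6 + c))*c = ((c/U)*(-6 + c))*c = (c*(-6 + c)/U)*c = c²*(-6 + c)/U)
(-29063 - 45925)*(a + V(-161, -82)) = (-29063 - 45925)*(-18696 + (-82)²*(-6 - 82)/(-161)) = -74988*(-18696 - 1/161*6724*(-88)) = -74988*(-18696 + 591712/161) = -74988*(-2418344/161) = 181346779872/161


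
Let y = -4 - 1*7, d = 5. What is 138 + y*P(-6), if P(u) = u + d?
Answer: 149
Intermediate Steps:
P(u) = 5 + u (P(u) = u + 5 = 5 + u)
y = -11 (y = -4 - 7 = -11)
138 + y*P(-6) = 138 - 11*(5 - 6) = 138 - 11*(-1) = 138 + 11 = 149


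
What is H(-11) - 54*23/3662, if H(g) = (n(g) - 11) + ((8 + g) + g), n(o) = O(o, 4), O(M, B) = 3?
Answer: -40903/1831 ≈ -22.339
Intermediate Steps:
n(o) = 3
H(g) = 2*g (H(g) = (3 - 11) + ((8 + g) + g) = -8 + (8 + 2*g) = 2*g)
H(-11) - 54*23/3662 = 2*(-11) - 54*23/3662 = -22 - 1242/3662 = -22 - 1*621/1831 = -22 - 621/1831 = -40903/1831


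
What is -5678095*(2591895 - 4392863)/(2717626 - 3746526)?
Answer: -511303369798/51445 ≈ -9.9388e+6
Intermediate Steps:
-5678095*(2591895 - 4392863)/(2717626 - 3746526) = -5678095/((-1028900/(-1800968))) = -5678095/((-1028900*(-1/1800968))) = -5678095/257225/450242 = -5678095*450242/257225 = -511303369798/51445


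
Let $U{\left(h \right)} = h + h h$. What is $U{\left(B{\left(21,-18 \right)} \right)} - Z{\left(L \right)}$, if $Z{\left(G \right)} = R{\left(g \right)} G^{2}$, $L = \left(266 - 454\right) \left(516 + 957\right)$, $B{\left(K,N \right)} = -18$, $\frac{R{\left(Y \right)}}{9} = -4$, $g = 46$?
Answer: $2760728464242$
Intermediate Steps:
$R{\left(Y \right)} = -36$ ($R{\left(Y \right)} = 9 \left(-4\right) = -36$)
$U{\left(h \right)} = h + h^{2}$
$L = -276924$ ($L = \left(-188\right) 1473 = -276924$)
$Z{\left(G \right)} = - 36 G^{2}$
$U{\left(B{\left(21,-18 \right)} \right)} - Z{\left(L \right)} = - 18 \left(1 - 18\right) - - 36 \left(-276924\right)^{2} = \left(-18\right) \left(-17\right) - \left(-36\right) 76686901776 = 306 - -2760728463936 = 306 + 2760728463936 = 2760728464242$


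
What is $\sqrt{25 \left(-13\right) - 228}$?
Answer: $i \sqrt{553} \approx 23.516 i$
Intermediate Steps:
$\sqrt{25 \left(-13\right) - 228} = \sqrt{-325 - 228} = \sqrt{-553} = i \sqrt{553}$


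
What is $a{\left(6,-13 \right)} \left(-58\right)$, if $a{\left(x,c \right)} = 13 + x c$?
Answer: $3770$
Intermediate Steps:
$a{\left(x,c \right)} = 13 + c x$
$a{\left(6,-13 \right)} \left(-58\right) = \left(13 - 78\right) \left(-58\right) = \left(-65\right) \left(-58\right) = 3770$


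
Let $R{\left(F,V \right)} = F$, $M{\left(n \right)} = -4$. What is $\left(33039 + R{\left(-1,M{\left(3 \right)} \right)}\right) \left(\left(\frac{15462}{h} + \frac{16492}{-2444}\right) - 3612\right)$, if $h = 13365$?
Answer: $- \frac{108442840186126}{907335} \approx -1.1952 \cdot 10^{8}$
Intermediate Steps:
$\left(33039 + R{\left(-1,M{\left(3 \right)} \right)}\right) \left(\left(\frac{15462}{h} + \frac{16492}{-2444}\right) - 3612\right) = \left(33039 - 1\right) \left(\left(\frac{15462}{13365} + \frac{16492}{-2444}\right) - 3612\right) = 33038 \left(\left(15462 \cdot \frac{1}{13365} + 16492 \left(- \frac{1}{2444}\right)\right) - 3612\right) = 33038 \left(\left(\frac{1718}{1485} - \frac{4123}{611}\right) - 3612\right) = 33038 \left(- \frac{5072957}{907335} - 3612\right) = 33038 \left(- \frac{3282366977}{907335}\right) = - \frac{108442840186126}{907335}$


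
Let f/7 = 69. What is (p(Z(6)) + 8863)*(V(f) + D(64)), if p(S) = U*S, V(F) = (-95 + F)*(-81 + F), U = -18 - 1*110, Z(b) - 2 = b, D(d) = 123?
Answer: 1223660061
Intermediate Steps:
f = 483 (f = 7*69 = 483)
Z(b) = 2 + b
U = -128 (U = -18 - 110 = -128)
p(S) = -128*S
(p(Z(6)) + 8863)*(V(f) + D(64)) = (-128*(2 + 6) + 8863)*((7695 + 483**2 - 176*483) + 123) = (-128*8 + 8863)*((7695 + 233289 - 85008) + 123) = (-1024 + 8863)*(155976 + 123) = 7839*156099 = 1223660061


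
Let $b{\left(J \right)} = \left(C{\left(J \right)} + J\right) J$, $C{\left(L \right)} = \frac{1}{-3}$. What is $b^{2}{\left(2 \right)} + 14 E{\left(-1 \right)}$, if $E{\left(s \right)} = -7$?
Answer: $- \frac{782}{9} \approx -86.889$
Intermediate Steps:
$C{\left(L \right)} = - \frac{1}{3}$
$b{\left(J \right)} = J \left(- \frac{1}{3} + J\right)$ ($b{\left(J \right)} = \left(- \frac{1}{3} + J\right) J = J \left(- \frac{1}{3} + J\right)$)
$b^{2}{\left(2 \right)} + 14 E{\left(-1 \right)} = \left(2 \left(- \frac{1}{3} + 2\right)\right)^{2} + 14 \left(-7\right) = \left(2 \cdot \frac{5}{3}\right)^{2} - 98 = \left(\frac{10}{3}\right)^{2} - 98 = \frac{100}{9} - 98 = - \frac{782}{9}$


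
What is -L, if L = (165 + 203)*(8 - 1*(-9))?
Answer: -6256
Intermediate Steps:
L = 6256 (L = 368*(8 + 9) = 368*17 = 6256)
-L = -1*6256 = -6256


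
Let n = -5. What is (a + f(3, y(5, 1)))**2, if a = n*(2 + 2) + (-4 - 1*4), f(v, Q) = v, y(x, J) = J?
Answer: 625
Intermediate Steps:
a = -28 (a = -5*(2 + 2) + (-4 - 1*4) = -5*4 + (-4 - 4) = -20 - 8 = -28)
(a + f(3, y(5, 1)))**2 = (-28 + 3)**2 = (-25)**2 = 625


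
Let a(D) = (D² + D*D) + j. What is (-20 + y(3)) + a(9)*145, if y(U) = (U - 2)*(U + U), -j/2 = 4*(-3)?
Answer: 26956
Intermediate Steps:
j = 24 (j = -8*(-3) = -2*(-12) = 24)
a(D) = 24 + 2*D² (a(D) = (D² + D*D) + 24 = (D² + D²) + 24 = 2*D² + 24 = 24 + 2*D²)
y(U) = 2*U*(-2 + U) (y(U) = (-2 + U)*(2*U) = 2*U*(-2 + U))
(-20 + y(3)) + a(9)*145 = (-20 + 2*3*(-2 + 3)) + (24 + 2*9²)*145 = (-20 + 2*3*1) + (24 + 2*81)*145 = (-20 + 6) + (24 + 162)*145 = -14 + 186*145 = -14 + 26970 = 26956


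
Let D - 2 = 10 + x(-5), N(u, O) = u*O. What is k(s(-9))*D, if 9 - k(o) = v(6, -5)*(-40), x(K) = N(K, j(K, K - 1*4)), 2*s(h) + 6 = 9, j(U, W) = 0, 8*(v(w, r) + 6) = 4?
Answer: -2532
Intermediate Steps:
v(w, r) = -11/2 (v(w, r) = -6 + (⅛)*4 = -6 + ½ = -11/2)
s(h) = 3/2 (s(h) = -3 + (½)*9 = -3 + 9/2 = 3/2)
N(u, O) = O*u
x(K) = 0 (x(K) = 0*K = 0)
k(o) = -211 (k(o) = 9 - (-11)*(-40)/2 = 9 - 1*220 = 9 - 220 = -211)
D = 12 (D = 2 + (10 + 0) = 2 + 10 = 12)
k(s(-9))*D = -211*12 = -2532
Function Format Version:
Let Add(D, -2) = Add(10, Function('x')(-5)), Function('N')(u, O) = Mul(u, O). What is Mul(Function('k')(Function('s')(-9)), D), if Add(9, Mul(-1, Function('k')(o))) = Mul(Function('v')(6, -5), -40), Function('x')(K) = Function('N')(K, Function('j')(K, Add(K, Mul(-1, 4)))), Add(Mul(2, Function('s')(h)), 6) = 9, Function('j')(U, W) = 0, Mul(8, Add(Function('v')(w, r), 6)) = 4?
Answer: -2532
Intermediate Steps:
Function('v')(w, r) = Rational(-11, 2) (Function('v')(w, r) = Add(-6, Mul(Rational(1, 8), 4)) = Add(-6, Rational(1, 2)) = Rational(-11, 2))
Function('s')(h) = Rational(3, 2) (Function('s')(h) = Add(-3, Mul(Rational(1, 2), 9)) = Add(-3, Rational(9, 2)) = Rational(3, 2))
Function('N')(u, O) = Mul(O, u)
Function('x')(K) = 0 (Function('x')(K) = Mul(0, K) = 0)
Function('k')(o) = -211 (Function('k')(o) = Add(9, Mul(-1, Mul(Rational(-11, 2), -40))) = Add(9, Mul(-1, 220)) = Add(9, -220) = -211)
D = 12 (D = Add(2, Add(10, 0)) = Add(2, 10) = 12)
Mul(Function('k')(Function('s')(-9)), D) = Mul(-211, 12) = -2532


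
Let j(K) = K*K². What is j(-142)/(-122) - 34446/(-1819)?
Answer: 2606261642/110959 ≈ 23489.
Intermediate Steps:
j(K) = K³
j(-142)/(-122) - 34446/(-1819) = (-142)³/(-122) - 34446/(-1819) = -2863288*(-1/122) - 34446*(-1/1819) = 1431644/61 + 34446/1819 = 2606261642/110959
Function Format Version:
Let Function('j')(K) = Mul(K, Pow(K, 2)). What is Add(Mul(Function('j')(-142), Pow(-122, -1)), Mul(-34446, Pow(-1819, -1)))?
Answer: Rational(2606261642, 110959) ≈ 23489.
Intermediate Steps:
Function('j')(K) = Pow(K, 3)
Add(Mul(Function('j')(-142), Pow(-122, -1)), Mul(-34446, Pow(-1819, -1))) = Add(Mul(Pow(-142, 3), Pow(-122, -1)), Mul(-34446, Pow(-1819, -1))) = Add(Mul(-2863288, Rational(-1, 122)), Mul(-34446, Rational(-1, 1819))) = Add(Rational(1431644, 61), Rational(34446, 1819)) = Rational(2606261642, 110959)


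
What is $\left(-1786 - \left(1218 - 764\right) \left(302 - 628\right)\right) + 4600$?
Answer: $150818$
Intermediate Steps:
$\left(-1786 - \left(1218 - 764\right) \left(302 - 628\right)\right) + 4600 = \left(-1786 - 454 \left(-326\right)\right) + 4600 = \left(-1786 - -148004\right) + 4600 = \left(-1786 + 148004\right) + 4600 = 146218 + 4600 = 150818$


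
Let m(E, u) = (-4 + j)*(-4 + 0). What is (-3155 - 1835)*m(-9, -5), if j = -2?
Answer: -119760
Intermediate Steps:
m(E, u) = 24 (m(E, u) = (-4 - 2)*(-4 + 0) = -6*(-4) = 24)
(-3155 - 1835)*m(-9, -5) = (-3155 - 1835)*24 = -4990*24 = -119760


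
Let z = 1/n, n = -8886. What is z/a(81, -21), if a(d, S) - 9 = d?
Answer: -1/799740 ≈ -1.2504e-6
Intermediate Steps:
a(d, S) = 9 + d
z = -1/8886 (z = 1/(-8886) = -1/8886 ≈ -0.00011254)
z/a(81, -21) = -1/(8886*(9 + 81)) = -1/8886/90 = -1/8886*1/90 = -1/799740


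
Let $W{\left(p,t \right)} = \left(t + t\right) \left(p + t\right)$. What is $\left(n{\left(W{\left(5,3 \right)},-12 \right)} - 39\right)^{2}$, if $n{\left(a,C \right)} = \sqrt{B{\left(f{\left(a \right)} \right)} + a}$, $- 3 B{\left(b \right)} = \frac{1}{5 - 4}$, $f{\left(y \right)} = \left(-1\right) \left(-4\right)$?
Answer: $\frac{\left(117 - \sqrt{429}\right)^{2}}{9} \approx 1030.1$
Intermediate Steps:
$f{\left(y \right)} = 4$
$B{\left(b \right)} = - \frac{1}{3}$ ($B{\left(b \right)} = - \frac{1}{3 \left(5 - 4\right)} = - \frac{1}{3 \cdot 1} = \left(- \frac{1}{3}\right) 1 = - \frac{1}{3}$)
$W{\left(p,t \right)} = 2 t \left(p + t\right)$
$n{\left(a,C \right)} = \sqrt{- \frac{1}{3} + a}$
$\left(n{\left(W{\left(5,3 \right)},-12 \right)} - 39\right)^{2} = \left(\frac{\sqrt{-3 + 9 \cdot 2 \cdot 3 \left(5 + 3\right)}}{3} - 39\right)^{2} = \left(\frac{\sqrt{-3 + 9 \cdot 2 \cdot 3 \cdot 8}}{3} - 39\right)^{2} = \left(\frac{\sqrt{-3 + 9 \cdot 48}}{3} - 39\right)^{2} = \left(\frac{\sqrt{-3 + 432}}{3} - 39\right)^{2} = \left(\frac{\sqrt{429}}{3} - 39\right)^{2} = \left(-39 + \frac{\sqrt{429}}{3}\right)^{2}$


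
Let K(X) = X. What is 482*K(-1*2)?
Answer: -964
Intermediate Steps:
482*K(-1*2) = 482*(-1*2) = 482*(-2) = -964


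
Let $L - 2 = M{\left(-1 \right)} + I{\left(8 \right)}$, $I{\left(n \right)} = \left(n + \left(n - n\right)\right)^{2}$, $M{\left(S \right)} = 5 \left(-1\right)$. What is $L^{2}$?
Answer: $3721$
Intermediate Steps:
$M{\left(S \right)} = -5$
$I{\left(n \right)} = n^{2}$ ($I{\left(n \right)} = \left(n + 0\right)^{2} = n^{2}$)
$L = 61$ ($L = 2 - \left(5 - 8^{2}\right) = 2 + \left(-5 + 64\right) = 2 + 59 = 61$)
$L^{2} = 61^{2} = 3721$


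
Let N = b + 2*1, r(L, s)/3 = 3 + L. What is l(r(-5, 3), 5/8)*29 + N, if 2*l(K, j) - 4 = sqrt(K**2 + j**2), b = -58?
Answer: 2 + 29*sqrt(2329)/16 ≈ 89.471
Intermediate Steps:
r(L, s) = 9 + 3*L (r(L, s) = 3*(3 + L) = 9 + 3*L)
N = -56 (N = -58 + 2*1 = -58 + 2 = -56)
l(K, j) = 2 + sqrt(K**2 + j**2)/2
l(r(-5, 3), 5/8)*29 + N = (2 + sqrt((9 + 3*(-5))**2 + (5/8)**2)/2)*29 - 56 = (2 + sqrt((9 - 15)**2 + (5*(1/8))**2)/2)*29 - 56 = (2 + sqrt((-6)**2 + (5/8)**2)/2)*29 - 56 = (2 + sqrt(36 + 25/64)/2)*29 - 56 = (2 + sqrt(2329/64)/2)*29 - 56 = (2 + (sqrt(2329)/8)/2)*29 - 56 = (2 + sqrt(2329)/16)*29 - 56 = (58 + 29*sqrt(2329)/16) - 56 = 2 + 29*sqrt(2329)/16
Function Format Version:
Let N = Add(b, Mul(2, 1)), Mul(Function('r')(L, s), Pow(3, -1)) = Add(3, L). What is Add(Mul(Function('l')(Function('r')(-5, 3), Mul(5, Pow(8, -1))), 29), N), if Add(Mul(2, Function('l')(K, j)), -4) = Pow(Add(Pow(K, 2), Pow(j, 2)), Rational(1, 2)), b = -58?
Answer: Add(2, Mul(Rational(29, 16), Pow(2329, Rational(1, 2)))) ≈ 89.471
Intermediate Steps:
Function('r')(L, s) = Add(9, Mul(3, L)) (Function('r')(L, s) = Mul(3, Add(3, L)) = Add(9, Mul(3, L)))
N = -56 (N = Add(-58, Mul(2, 1)) = Add(-58, 2) = -56)
Function('l')(K, j) = Add(2, Mul(Rational(1, 2), Pow(Add(Pow(K, 2), Pow(j, 2)), Rational(1, 2))))
Add(Mul(Function('l')(Function('r')(-5, 3), Mul(5, Pow(8, -1))), 29), N) = Add(Mul(Add(2, Mul(Rational(1, 2), Pow(Add(Pow(Add(9, Mul(3, -5)), 2), Pow(Mul(5, Pow(8, -1)), 2)), Rational(1, 2)))), 29), -56) = Add(Mul(Add(2, Mul(Rational(1, 2), Pow(Add(Pow(Add(9, -15), 2), Pow(Mul(5, Rational(1, 8)), 2)), Rational(1, 2)))), 29), -56) = Add(Mul(Add(2, Mul(Rational(1, 2), Pow(Add(Pow(-6, 2), Pow(Rational(5, 8), 2)), Rational(1, 2)))), 29), -56) = Add(Mul(Add(2, Mul(Rational(1, 2), Pow(Add(36, Rational(25, 64)), Rational(1, 2)))), 29), -56) = Add(Mul(Add(2, Mul(Rational(1, 2), Pow(Rational(2329, 64), Rational(1, 2)))), 29), -56) = Add(Mul(Add(2, Mul(Rational(1, 2), Mul(Rational(1, 8), Pow(2329, Rational(1, 2))))), 29), -56) = Add(Mul(Add(2, Mul(Rational(1, 16), Pow(2329, Rational(1, 2)))), 29), -56) = Add(Add(58, Mul(Rational(29, 16), Pow(2329, Rational(1, 2)))), -56) = Add(2, Mul(Rational(29, 16), Pow(2329, Rational(1, 2))))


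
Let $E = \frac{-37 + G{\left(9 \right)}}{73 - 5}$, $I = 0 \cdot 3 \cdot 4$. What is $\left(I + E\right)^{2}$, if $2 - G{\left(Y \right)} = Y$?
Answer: $\frac{121}{289} \approx 0.41868$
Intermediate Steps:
$G{\left(Y \right)} = 2 - Y$
$I = 0$ ($I = 0 \cdot 4 = 0$)
$E = - \frac{11}{17}$ ($E = \frac{-37 + \left(2 - 9\right)}{73 - 5} = \frac{-37 + \left(2 - 9\right)}{68} = \left(-37 - 7\right) \frac{1}{68} = \left(-44\right) \frac{1}{68} = - \frac{11}{17} \approx -0.64706$)
$\left(I + E\right)^{2} = \left(0 - \frac{11}{17}\right)^{2} = \left(- \frac{11}{17}\right)^{2} = \frac{121}{289}$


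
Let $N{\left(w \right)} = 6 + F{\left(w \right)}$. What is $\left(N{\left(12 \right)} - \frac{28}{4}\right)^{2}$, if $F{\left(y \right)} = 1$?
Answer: $0$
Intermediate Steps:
$N{\left(w \right)} = 7$ ($N{\left(w \right)} = 6 + 1 = 7$)
$\left(N{\left(12 \right)} - \frac{28}{4}\right)^{2} = \left(7 - \frac{28}{4}\right)^{2} = \left(7 - 7\right)^{2} = 0^{2} = 0$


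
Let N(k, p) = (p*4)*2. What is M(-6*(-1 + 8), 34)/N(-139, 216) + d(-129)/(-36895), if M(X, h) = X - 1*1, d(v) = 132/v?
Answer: -68142823/2741446080 ≈ -0.024857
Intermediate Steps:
N(k, p) = 8*p (N(k, p) = (4*p)*2 = 8*p)
M(X, h) = -1 + X (M(X, h) = X - 1 = -1 + X)
M(-6*(-1 + 8), 34)/N(-139, 216) + d(-129)/(-36895) = (-1 - 6*(-1 + 8))/((8*216)) + (132/(-129))/(-36895) = (-1 - 6*7)/1728 + (132*(-1/129))*(-1/36895) = (-1 - 42)*(1/1728) - 44/43*(-1/36895) = -43*1/1728 + 44/1586485 = -43/1728 + 44/1586485 = -68142823/2741446080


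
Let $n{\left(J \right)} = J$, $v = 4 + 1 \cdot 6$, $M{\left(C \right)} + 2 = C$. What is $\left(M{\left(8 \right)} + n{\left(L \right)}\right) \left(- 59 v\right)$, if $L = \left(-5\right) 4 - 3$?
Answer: $10030$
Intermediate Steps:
$M{\left(C \right)} = -2 + C$
$v = 10$ ($v = 4 + 6 = 10$)
$L = -23$ ($L = -20 - 3 = -23$)
$\left(M{\left(8 \right)} + n{\left(L \right)}\right) \left(- 59 v\right) = \left(\left(-2 + 8\right) - 23\right) \left(\left(-59\right) 10\right) = \left(6 - 23\right) \left(-590\right) = \left(-17\right) \left(-590\right) = 10030$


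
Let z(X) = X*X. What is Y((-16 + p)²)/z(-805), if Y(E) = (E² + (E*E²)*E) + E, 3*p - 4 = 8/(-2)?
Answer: 4295033088/648025 ≈ 6627.9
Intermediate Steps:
p = 0 (p = 4/3 + (8/(-2))/3 = 4/3 + (8*(-½))/3 = 4/3 + (⅓)*(-4) = 4/3 - 4/3 = 0)
z(X) = X²
Y(E) = E + E² + E⁴ (Y(E) = (E² + E³*E) + E = (E² + E⁴) + E = E + E² + E⁴)
Y((-16 + p)²)/z(-805) = ((-16 + 0)²*(1 + (-16 + 0)² + ((-16 + 0)²)³))/((-805)²) = ((-16)²*(1 + (-16)² + ((-16)²)³))/648025 = (256*(1 + 256 + 256³))*(1/648025) = (256*(1 + 256 + 16777216))*(1/648025) = (256*16777473)*(1/648025) = 4295033088*(1/648025) = 4295033088/648025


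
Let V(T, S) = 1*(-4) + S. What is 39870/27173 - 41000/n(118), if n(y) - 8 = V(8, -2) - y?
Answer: 9644120/27173 ≈ 354.92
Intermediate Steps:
V(T, S) = -4 + S
n(y) = 2 - y (n(y) = 8 + ((-4 - 2) - y) = 8 + (-6 - y) = 2 - y)
39870/27173 - 41000/n(118) = 39870/27173 - 41000/(2 - 1*118) = 39870*(1/27173) - 41000/(2 - 118) = 39870/27173 - 41000/(-116) = 39870/27173 - 41000*(-1/116) = 39870/27173 + 10250/29 = 9644120/27173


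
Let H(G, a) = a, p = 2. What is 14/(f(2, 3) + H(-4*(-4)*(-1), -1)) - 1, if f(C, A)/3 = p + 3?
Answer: 0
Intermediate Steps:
f(C, A) = 15 (f(C, A) = 3*(2 + 3) = 3*5 = 15)
14/(f(2, 3) + H(-4*(-4)*(-1), -1)) - 1 = 14/(15 - 1) - 1 = 14/14 - 1 = 14*(1/14) - 1 = 1 - 1 = 0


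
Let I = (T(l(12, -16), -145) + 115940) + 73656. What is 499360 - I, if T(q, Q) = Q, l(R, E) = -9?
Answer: 309909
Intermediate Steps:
I = 189451 (I = (-145 + 115940) + 73656 = 115795 + 73656 = 189451)
499360 - I = 499360 - 1*189451 = 499360 - 189451 = 309909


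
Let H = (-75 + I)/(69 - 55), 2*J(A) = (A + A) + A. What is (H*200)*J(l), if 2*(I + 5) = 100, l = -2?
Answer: 9000/7 ≈ 1285.7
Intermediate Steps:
I = 45 (I = -5 + (½)*100 = -5 + 50 = 45)
J(A) = 3*A/2 (J(A) = ((A + A) + A)/2 = (2*A + A)/2 = (3*A)/2 = 3*A/2)
H = -15/7 (H = (-75 + 45)/(69 - 55) = -30/14 = -30*1/14 = -15/7 ≈ -2.1429)
(H*200)*J(l) = (-15/7*200)*((3/2)*(-2)) = -3000/7*(-3) = 9000/7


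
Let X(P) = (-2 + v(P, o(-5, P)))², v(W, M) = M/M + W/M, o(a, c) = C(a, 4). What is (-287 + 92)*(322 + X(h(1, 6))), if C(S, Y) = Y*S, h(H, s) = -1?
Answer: -5037279/80 ≈ -62966.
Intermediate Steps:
C(S, Y) = S*Y
o(a, c) = 4*a (o(a, c) = a*4 = 4*a)
v(W, M) = 1 + W/M
X(P) = (-1 - P/20)² (X(P) = (-2 + (4*(-5) + P)/((4*(-5))))² = (-2 + (-20 + P)/(-20))² = (-2 - (-20 + P)/20)² = (-2 + (1 - P/20))² = (-1 - P/20)²)
(-287 + 92)*(322 + X(h(1, 6))) = (-287 + 92)*(322 + (20 - 1)²/400) = -195*(322 + (1/400)*19²) = -195*(322 + (1/400)*361) = -195*(322 + 361/400) = -195*129161/400 = -5037279/80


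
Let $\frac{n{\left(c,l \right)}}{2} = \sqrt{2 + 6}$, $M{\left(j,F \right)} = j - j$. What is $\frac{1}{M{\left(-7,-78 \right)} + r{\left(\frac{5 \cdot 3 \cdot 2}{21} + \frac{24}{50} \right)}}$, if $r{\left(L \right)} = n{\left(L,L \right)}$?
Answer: $\frac{\sqrt{2}}{8} \approx 0.17678$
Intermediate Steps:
$M{\left(j,F \right)} = 0$
$n{\left(c,l \right)} = 4 \sqrt{2}$ ($n{\left(c,l \right)} = 2 \sqrt{2 + 6} = 2 \sqrt{8} = 2 \cdot 2 \sqrt{2} = 4 \sqrt{2}$)
$r{\left(L \right)} = 4 \sqrt{2}$
$\frac{1}{M{\left(-7,-78 \right)} + r{\left(\frac{5 \cdot 3 \cdot 2}{21} + \frac{24}{50} \right)}} = \frac{1}{0 + 4 \sqrt{2}} = \frac{1}{4 \sqrt{2}} = \frac{\sqrt{2}}{8}$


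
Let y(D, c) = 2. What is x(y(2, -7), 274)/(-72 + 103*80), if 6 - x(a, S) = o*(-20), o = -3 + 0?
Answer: -27/4084 ≈ -0.0066112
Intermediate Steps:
o = -3
x(a, S) = -54 (x(a, S) = 6 - (-3)*(-20) = 6 - 1*60 = 6 - 60 = -54)
x(y(2, -7), 274)/(-72 + 103*80) = -54/(-72 + 103*80) = -54/(-72 + 8240) = -54/8168 = -54*1/8168 = -27/4084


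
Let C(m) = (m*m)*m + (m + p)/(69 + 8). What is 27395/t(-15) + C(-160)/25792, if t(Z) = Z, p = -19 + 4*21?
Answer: -11827382621/5957952 ≈ -1985.1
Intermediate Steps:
p = 65 (p = -19 + 84 = 65)
C(m) = 65/77 + m**3 + m/77 (C(m) = (m*m)*m + (m + 65)/(69 + 8) = m**2*m + (65 + m)/77 = m**3 + (65 + m)*(1/77) = m**3 + (65/77 + m/77) = 65/77 + m**3 + m/77)
27395/t(-15) + C(-160)/25792 = 27395/(-15) + (65/77 + (-160)**3 + (1/77)*(-160))/25792 = 27395*(-1/15) + (65/77 - 4096000 - 160/77)*(1/25792) = -5479/3 - 315392095/77*1/25792 = -5479/3 - 315392095/1985984 = -11827382621/5957952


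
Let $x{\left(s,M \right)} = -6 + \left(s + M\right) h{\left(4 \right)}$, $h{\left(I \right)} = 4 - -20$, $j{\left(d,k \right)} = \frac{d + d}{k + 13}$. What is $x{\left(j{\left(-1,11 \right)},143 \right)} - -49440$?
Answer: $52864$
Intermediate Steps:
$j{\left(d,k \right)} = \frac{2 d}{13 + k}$
$h{\left(I \right)} = 24$ ($h{\left(I \right)} = 4 + 20 = 24$)
$x{\left(s,M \right)} = -6 + 24 M + 24 s$ ($x{\left(s,M \right)} = -6 + \left(s + M\right) 24 = -6 + \left(M + s\right) 24 = -6 + \left(24 M + 24 s\right) = -6 + 24 M + 24 s$)
$x{\left(j{\left(-1,11 \right)},143 \right)} - -49440 = \left(-6 + 24 \cdot 143 + 24 \cdot 2 \left(-1\right) \frac{1}{13 + 11}\right) - -49440 = \left(-6 + 3432 + 24 \cdot 2 \left(-1\right) \frac{1}{24}\right) + 49440 = \left(-6 + 3432 + 24 \left(- \frac{1}{12}\right)\right) + 49440 = \left(-6 + 3432 - 2\right) + 49440 = 3424 + 49440 = 52864$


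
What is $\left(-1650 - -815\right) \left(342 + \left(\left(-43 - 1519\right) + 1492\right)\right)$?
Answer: $-227120$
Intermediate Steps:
$\left(-1650 - -815\right) \left(342 + \left(\left(-43 - 1519\right) + 1492\right)\right) = \left(-1650 + 815\right) \left(342 + \left(-1562 + 1492\right)\right) = - 835 \left(342 - 70\right) = \left(-835\right) 272 = -227120$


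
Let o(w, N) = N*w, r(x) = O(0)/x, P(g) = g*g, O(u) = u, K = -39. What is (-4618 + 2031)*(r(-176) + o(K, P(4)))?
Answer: 1614288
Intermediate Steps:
P(g) = g**2
r(x) = 0 (r(x) = 0/x = 0)
(-4618 + 2031)*(r(-176) + o(K, P(4))) = (-4618 + 2031)*(0 + 4**2*(-39)) = -2587*(0 + 16*(-39)) = -2587*(0 - 624) = -2587*(-624) = 1614288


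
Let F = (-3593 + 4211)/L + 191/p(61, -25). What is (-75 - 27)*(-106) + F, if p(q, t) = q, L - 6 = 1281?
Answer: 283033733/26169 ≈ 10816.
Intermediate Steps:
L = 1287 (L = 6 + 1281 = 1287)
F = 94505/26169 (F = (-3593 + 4211)/1287 + 191/61 = 618*(1/1287) + 191*(1/61) = 206/429 + 191/61 = 94505/26169 ≈ 3.6113)
(-75 - 27)*(-106) + F = (-75 - 27)*(-106) + 94505/26169 = -102*(-106) + 94505/26169 = 10812 + 94505/26169 = 283033733/26169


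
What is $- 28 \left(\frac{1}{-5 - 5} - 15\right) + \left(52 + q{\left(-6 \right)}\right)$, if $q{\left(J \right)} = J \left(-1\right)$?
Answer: $\frac{2404}{5} \approx 480.8$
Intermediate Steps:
$q{\left(J \right)} = - J$
$- 28 \left(\frac{1}{-5 - 5} - 15\right) + \left(52 + q{\left(-6 \right)}\right) = - 28 \left(\frac{1}{-5 - 5} - 15\right) + \left(52 - -6\right) = - 28 \left(\frac{1}{-10} - 15\right) + \left(52 + 6\right) = - 28 \left(- \frac{1}{10} - 15\right) + 58 = \left(-28\right) \left(- \frac{151}{10}\right) + 58 = \frac{2114}{5} + 58 = \frac{2404}{5}$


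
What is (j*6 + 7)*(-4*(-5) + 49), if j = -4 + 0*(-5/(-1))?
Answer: -1173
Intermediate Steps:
j = -4 (j = -4 + 0*(-5*(-1)) = -4 + 0*5 = -4 + 0 = -4)
(j*6 + 7)*(-4*(-5) + 49) = (-4*6 + 7)*(-4*(-5) + 49) = (-24 + 7)*(20 + 49) = -17*69 = -1173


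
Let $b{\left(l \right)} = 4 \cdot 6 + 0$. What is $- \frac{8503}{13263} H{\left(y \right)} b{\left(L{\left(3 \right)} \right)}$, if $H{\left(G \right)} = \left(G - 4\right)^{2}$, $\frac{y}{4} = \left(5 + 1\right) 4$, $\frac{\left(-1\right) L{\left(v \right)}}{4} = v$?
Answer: $- \frac{575755136}{4421} \approx -1.3023 \cdot 10^{5}$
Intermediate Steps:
$L{\left(v \right)} = - 4 v$
$y = 96$ ($y = 4 \left(5 + 1\right) 4 = 4 \cdot 6 \cdot 4 = 4 \cdot 24 = 96$)
$b{\left(l \right)} = 24$ ($b{\left(l \right)} = 24 + 0 = 24$)
$H{\left(G \right)} = \left(-4 + G\right)^{2}$
$- \frac{8503}{13263} H{\left(y \right)} b{\left(L{\left(3 \right)} \right)} = - \frac{8503}{13263} \left(-4 + 96\right)^{2} \cdot 24 = \left(-8503\right) \frac{1}{13263} \cdot 92^{2} \cdot 24 = - \frac{8503 \cdot 8464 \cdot 24}{13263} = \left(- \frac{8503}{13263}\right) 203136 = - \frac{575755136}{4421}$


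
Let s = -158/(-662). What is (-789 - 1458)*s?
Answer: -177513/331 ≈ -536.29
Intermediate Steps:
s = 79/331 (s = -158*(-1/662) = 79/331 ≈ 0.23867)
(-789 - 1458)*s = (-789 - 1458)*(79/331) = -2247*79/331 = -177513/331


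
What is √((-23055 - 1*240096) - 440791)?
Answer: I*√703942 ≈ 839.01*I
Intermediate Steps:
√((-23055 - 1*240096) - 440791) = √((-23055 - 240096) - 440791) = √(-263151 - 440791) = √(-703942) = I*√703942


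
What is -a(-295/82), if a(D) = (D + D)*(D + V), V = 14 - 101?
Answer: -2191555/3362 ≈ -651.86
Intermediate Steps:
V = -87
a(D) = 2*D*(-87 + D) (a(D) = (D + D)*(D - 87) = (2*D)*(-87 + D) = 2*D*(-87 + D))
-a(-295/82) = -2*(-295/82)*(-87 - 295/82) = -2*(-295*1/82)*(-87 - 295*1/82) = -2*(-295)*(-87 - 295/82)/82 = -2*(-295)*(-7429)/(82*82) = -1*2191555/3362 = -2191555/3362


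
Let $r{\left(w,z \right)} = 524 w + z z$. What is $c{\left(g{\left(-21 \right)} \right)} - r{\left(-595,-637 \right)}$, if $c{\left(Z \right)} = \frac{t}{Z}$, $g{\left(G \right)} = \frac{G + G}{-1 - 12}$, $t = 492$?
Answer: $- \frac{656857}{7} \approx -93837.0$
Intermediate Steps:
$g{\left(G \right)} = - \frac{2 G}{13}$ ($g{\left(G \right)} = \frac{2 G}{-13} = 2 G \left(- \frac{1}{13}\right) = - \frac{2 G}{13}$)
$r{\left(w,z \right)} = z^{2} + 524 w$ ($r{\left(w,z \right)} = 524 w + z^{2} = z^{2} + 524 w$)
$c{\left(Z \right)} = \frac{492}{Z}$
$c{\left(g{\left(-21 \right)} \right)} - r{\left(-595,-637 \right)} = \frac{492}{\left(- \frac{2}{13}\right) \left(-21\right)} - \left(\left(-637\right)^{2} + 524 \left(-595\right)\right) = \frac{492}{\frac{42}{13}} - \left(405769 - 311780\right) = 492 \cdot \frac{13}{42} - 93989 = \frac{1066}{7} - 93989 = - \frac{656857}{7}$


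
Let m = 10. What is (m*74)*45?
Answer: 33300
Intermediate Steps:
(m*74)*45 = (10*74)*45 = 740*45 = 33300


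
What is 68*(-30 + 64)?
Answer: 2312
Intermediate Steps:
68*(-30 + 64) = 68*34 = 2312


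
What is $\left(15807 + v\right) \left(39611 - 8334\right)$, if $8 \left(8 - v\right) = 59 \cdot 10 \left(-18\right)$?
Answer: $\frac{1072331945}{2} \approx 5.3617 \cdot 10^{8}$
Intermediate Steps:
$v = \frac{2671}{2}$ ($v = 8 - \frac{59 \cdot 10 \left(-18\right)}{8} = 8 - \frac{590 \left(-18\right)}{8} = 8 - - \frac{2655}{2} = 8 + \frac{2655}{2} = \frac{2671}{2} \approx 1335.5$)
$\left(15807 + v\right) \left(39611 - 8334\right) = \left(15807 + \frac{2671}{2}\right) \left(39611 - 8334\right) = \frac{34285}{2} \cdot 31277 = \frac{1072331945}{2}$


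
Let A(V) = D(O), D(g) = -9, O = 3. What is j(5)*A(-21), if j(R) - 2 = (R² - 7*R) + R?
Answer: 27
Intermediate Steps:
j(R) = 2 + R² - 6*R (j(R) = 2 + ((R² - 7*R) + R) = 2 + (R² - 6*R) = 2 + R² - 6*R)
A(V) = -9
j(5)*A(-21) = (2 + 5² - 6*5)*(-9) = (2 + 25 - 30)*(-9) = -3*(-9) = 27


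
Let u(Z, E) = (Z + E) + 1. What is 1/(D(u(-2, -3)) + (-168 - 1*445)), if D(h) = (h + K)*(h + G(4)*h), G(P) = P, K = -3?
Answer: -1/473 ≈ -0.0021142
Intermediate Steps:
u(Z, E) = 1 + E + Z (u(Z, E) = (E + Z) + 1 = 1 + E + Z)
D(h) = 5*h*(-3 + h) (D(h) = (h - 3)*(h + 4*h) = (-3 + h)*(5*h) = 5*h*(-3 + h))
1/(D(u(-2, -3)) + (-168 - 1*445)) = 1/(5*(1 - 3 - 2)*(-3 + (1 - 3 - 2)) + (-168 - 1*445)) = 1/(5*(-4)*(-3 - 4) + (-168 - 445)) = 1/(5*(-4)*(-7) - 613) = 1/(140 - 613) = 1/(-473) = -1/473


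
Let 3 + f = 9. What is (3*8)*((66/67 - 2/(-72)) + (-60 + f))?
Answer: -255610/201 ≈ -1271.7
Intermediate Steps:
f = 6 (f = -3 + 9 = 6)
(3*8)*((66/67 - 2/(-72)) + (-60 + f)) = (3*8)*((66/67 - 2/(-72)) + (-60 + 6)) = 24*((66*(1/67) - 2*(-1/72)) - 54) = 24*((66/67 + 1/36) - 54) = 24*(2443/2412 - 54) = 24*(-127805/2412) = -255610/201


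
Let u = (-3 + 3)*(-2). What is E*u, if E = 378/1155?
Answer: 0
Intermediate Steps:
u = 0 (u = 0*(-2) = 0)
E = 18/55 (E = 378*(1/1155) = 18/55 ≈ 0.32727)
E*u = (18/55)*0 = 0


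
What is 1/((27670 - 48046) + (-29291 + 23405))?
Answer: -1/26262 ≈ -3.8078e-5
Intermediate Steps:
1/((27670 - 48046) + (-29291 + 23405)) = 1/(-20376 - 5886) = 1/(-26262) = -1/26262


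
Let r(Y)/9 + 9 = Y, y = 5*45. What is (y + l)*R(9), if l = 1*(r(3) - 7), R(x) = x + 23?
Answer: 5248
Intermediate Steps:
y = 225
R(x) = 23 + x
r(Y) = -81 + 9*Y
l = -61 (l = 1*((-81 + 9*3) - 7) = 1*((-81 + 27) - 7) = 1*(-54 - 7) = 1*(-61) = -61)
(y + l)*R(9) = (225 - 61)*(23 + 9) = 164*32 = 5248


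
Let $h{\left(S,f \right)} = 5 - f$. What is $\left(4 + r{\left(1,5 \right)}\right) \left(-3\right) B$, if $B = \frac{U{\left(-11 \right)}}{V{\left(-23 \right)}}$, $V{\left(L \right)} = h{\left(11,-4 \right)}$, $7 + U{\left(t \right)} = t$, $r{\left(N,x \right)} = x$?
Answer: $54$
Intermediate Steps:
$U{\left(t \right)} = -7 + t$
$V{\left(L \right)} = 9$ ($V{\left(L \right)} = 5 - -4 = 5 + 4 = 9$)
$B = -2$ ($B = \frac{-7 - 11}{9} = \left(-18\right) \frac{1}{9} = -2$)
$\left(4 + r{\left(1,5 \right)}\right) \left(-3\right) B = \left(4 + 5\right) \left(-3\right) \left(-2\right) = 9 \left(-3\right) \left(-2\right) = \left(-27\right) \left(-2\right) = 54$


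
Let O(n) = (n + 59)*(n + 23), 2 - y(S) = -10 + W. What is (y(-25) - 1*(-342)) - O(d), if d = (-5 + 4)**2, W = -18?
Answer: -1068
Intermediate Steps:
y(S) = 30 (y(S) = 2 - (-10 - 18) = 2 - 1*(-28) = 2 + 28 = 30)
d = 1 (d = (-1)**2 = 1)
O(n) = (23 + n)*(59 + n) (O(n) = (59 + n)*(23 + n) = (23 + n)*(59 + n))
(y(-25) - 1*(-342)) - O(d) = (30 - 1*(-342)) - (1357 + 1**2 + 82*1) = (30 + 342) - (1357 + 1 + 82) = 372 - 1*1440 = 372 - 1440 = -1068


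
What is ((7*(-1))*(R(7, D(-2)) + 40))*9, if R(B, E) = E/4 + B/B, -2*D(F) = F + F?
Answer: -5229/2 ≈ -2614.5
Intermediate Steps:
D(F) = -F (D(F) = -(F + F)/2 = -F)
R(B, E) = 1 + E/4 (R(B, E) = E*(¼) + 1 = E/4 + 1 = 1 + E/4)
((7*(-1))*(R(7, D(-2)) + 40))*9 = ((7*(-1))*((1 + (-1*(-2))/4) + 40))*9 = -7*((1 + (¼)*2) + 40)*9 = -7*((1 + ½) + 40)*9 = -7*(3/2 + 40)*9 = -7*83/2*9 = -581/2*9 = -5229/2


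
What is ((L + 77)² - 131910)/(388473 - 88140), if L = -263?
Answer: -32438/100111 ≈ -0.32402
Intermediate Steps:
((L + 77)² - 131910)/(388473 - 88140) = ((-263 + 77)² - 131910)/(388473 - 88140) = ((-186)² - 131910)/300333 = (34596 - 131910)*(1/300333) = -97314*1/300333 = -32438/100111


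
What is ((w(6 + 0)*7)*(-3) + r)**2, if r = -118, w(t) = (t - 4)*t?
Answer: 136900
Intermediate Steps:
w(t) = t*(-4 + t) (w(t) = (-4 + t)*t = t*(-4 + t))
((w(6 + 0)*7)*(-3) + r)**2 = ((((6 + 0)*(-4 + (6 + 0)))*7)*(-3) - 118)**2 = (((6*(-4 + 6))*7)*(-3) - 118)**2 = (((6*2)*7)*(-3) - 118)**2 = ((12*7)*(-3) - 118)**2 = (84*(-3) - 118)**2 = (-252 - 118)**2 = (-370)**2 = 136900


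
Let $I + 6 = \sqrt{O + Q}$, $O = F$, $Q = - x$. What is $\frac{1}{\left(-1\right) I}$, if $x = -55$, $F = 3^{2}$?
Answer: $- \frac{1}{2} \approx -0.5$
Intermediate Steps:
$F = 9$
$Q = 55$ ($Q = \left(-1\right) \left(-55\right) = 55$)
$O = 9$
$I = 2$ ($I = -6 + \sqrt{9 + 55} = -6 + \sqrt{64} = -6 + 8 = 2$)
$\frac{1}{\left(-1\right) I} = \frac{1}{\left(-1\right) 2} = \frac{1}{-2} = - \frac{1}{2}$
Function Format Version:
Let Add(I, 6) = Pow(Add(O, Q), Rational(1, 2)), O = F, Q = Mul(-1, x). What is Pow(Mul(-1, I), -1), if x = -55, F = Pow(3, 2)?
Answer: Rational(-1, 2) ≈ -0.50000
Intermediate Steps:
F = 9
Q = 55 (Q = Mul(-1, -55) = 55)
O = 9
I = 2 (I = Add(-6, Pow(Add(9, 55), Rational(1, 2))) = Add(-6, Pow(64, Rational(1, 2))) = Add(-6, 8) = 2)
Pow(Mul(-1, I), -1) = Pow(Mul(-1, 2), -1) = Pow(-2, -1) = Rational(-1, 2)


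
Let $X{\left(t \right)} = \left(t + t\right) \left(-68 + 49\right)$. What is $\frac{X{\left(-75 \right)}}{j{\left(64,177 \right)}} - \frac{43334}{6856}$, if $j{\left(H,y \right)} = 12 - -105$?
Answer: $\frac{2411587}{133692} \approx 18.038$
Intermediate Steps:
$j{\left(H,y \right)} = 117$ ($j{\left(H,y \right)} = 12 + 105 = 117$)
$X{\left(t \right)} = - 38 t$ ($X{\left(t \right)} = 2 t \left(-19\right) = - 38 t$)
$\frac{X{\left(-75 \right)}}{j{\left(64,177 \right)}} - \frac{43334}{6856} = \frac{\left(-38\right) \left(-75\right)}{117} - \frac{43334}{6856} = 2850 \cdot \frac{1}{117} - \frac{21667}{3428} = \frac{950}{39} - \frac{21667}{3428} = \frac{2411587}{133692}$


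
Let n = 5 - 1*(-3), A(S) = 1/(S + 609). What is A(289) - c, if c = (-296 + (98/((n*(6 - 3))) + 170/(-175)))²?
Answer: -6794356889681/79203600 ≈ -85783.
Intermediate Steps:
A(S) = 1/(609 + S)
n = 8 (n = 5 + 3 = 8)
c = 15132198169/176400 (c = (-296 + (98/((8*(6 - 3))) + 170/(-175)))² = (-296 + (98/((8*3)) + 170*(-1/175)))² = (-296 + (98/24 - 34/35))² = (-296 + (98*(1/24) - 34/35))² = (-296 + (49/12 - 34/35))² = (-296 + 1307/420)² = (-123013/420)² = 15132198169/176400 ≈ 85783.)
A(289) - c = 1/(609 + 289) - 1*15132198169/176400 = 1/898 - 15132198169/176400 = -6794356889681/79203600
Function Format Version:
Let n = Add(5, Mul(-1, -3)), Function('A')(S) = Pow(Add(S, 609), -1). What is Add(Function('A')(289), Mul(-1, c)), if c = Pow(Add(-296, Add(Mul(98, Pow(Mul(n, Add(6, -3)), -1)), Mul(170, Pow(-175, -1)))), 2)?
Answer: Rational(-6794356889681, 79203600) ≈ -85783.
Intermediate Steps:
Function('A')(S) = Pow(Add(609, S), -1)
n = 8 (n = Add(5, 3) = 8)
c = Rational(15132198169, 176400) (c = Pow(Add(-296, Add(Mul(98, Pow(Mul(8, Add(6, -3)), -1)), Mul(170, Pow(-175, -1)))), 2) = Pow(Add(-296, Add(Mul(98, Pow(Mul(8, 3), -1)), Mul(170, Rational(-1, 175)))), 2) = Pow(Add(-296, Add(Mul(98, Pow(24, -1)), Rational(-34, 35))), 2) = Pow(Add(-296, Add(Mul(98, Rational(1, 24)), Rational(-34, 35))), 2) = Pow(Add(-296, Add(Rational(49, 12), Rational(-34, 35))), 2) = Pow(Add(-296, Rational(1307, 420)), 2) = Pow(Rational(-123013, 420), 2) = Rational(15132198169, 176400) ≈ 85783.)
Add(Function('A')(289), Mul(-1, c)) = Add(Pow(Add(609, 289), -1), Mul(-1, Rational(15132198169, 176400))) = Add(Pow(898, -1), Rational(-15132198169, 176400)) = Add(Rational(1, 898), Rational(-15132198169, 176400)) = Rational(-6794356889681, 79203600)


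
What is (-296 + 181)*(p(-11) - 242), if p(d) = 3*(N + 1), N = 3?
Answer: 26450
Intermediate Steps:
p(d) = 12 (p(d) = 3*(3 + 1) = 3*4 = 12)
(-296 + 181)*(p(-11) - 242) = (-296 + 181)*(12 - 242) = -115*(-230) = 26450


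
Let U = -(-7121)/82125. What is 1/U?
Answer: 82125/7121 ≈ 11.533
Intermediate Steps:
U = 7121/82125 (U = -(-7121)/82125 = -1*(-7121/82125) = 7121/82125 ≈ 0.086709)
1/U = 1/(7121/82125) = 82125/7121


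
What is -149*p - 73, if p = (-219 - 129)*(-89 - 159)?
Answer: -12859369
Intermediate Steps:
p = 86304 (p = -348*(-248) = 86304)
-149*p - 73 = -149*86304 - 73 = -12859296 - 73 = -12859369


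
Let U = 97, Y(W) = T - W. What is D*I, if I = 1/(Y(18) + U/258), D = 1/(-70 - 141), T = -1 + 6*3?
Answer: 258/33971 ≈ 0.0075947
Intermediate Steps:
T = 17 (T = -1 + 18 = 17)
Y(W) = 17 - W
D = -1/211 (D = 1/(-211) = -1/211 ≈ -0.0047393)
I = -258/161 (I = 1/((17 - 1*18) + 97/258) = 1/((17 - 18) + 97*(1/258)) = 1/(-1 + 97/258) = 1/(-161/258) = -258/161 ≈ -1.6025)
D*I = -1/211*(-258/161) = 258/33971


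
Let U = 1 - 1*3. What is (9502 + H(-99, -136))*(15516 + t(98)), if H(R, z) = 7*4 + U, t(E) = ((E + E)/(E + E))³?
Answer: 147845976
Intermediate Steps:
U = -2 (U = 1 - 3 = -2)
t(E) = 1 (t(E) = ((2*E)/((2*E)))³ = ((2*E)*(1/(2*E)))³ = 1³ = 1)
H(R, z) = 26 (H(R, z) = 7*4 - 2 = 28 - 2 = 26)
(9502 + H(-99, -136))*(15516 + t(98)) = (9502 + 26)*(15516 + 1) = 9528*15517 = 147845976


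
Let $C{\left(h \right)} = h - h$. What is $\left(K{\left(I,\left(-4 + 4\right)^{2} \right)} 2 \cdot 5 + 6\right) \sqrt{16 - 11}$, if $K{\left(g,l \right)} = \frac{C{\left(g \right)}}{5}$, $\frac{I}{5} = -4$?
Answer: $6 \sqrt{5} \approx 13.416$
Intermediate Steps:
$C{\left(h \right)} = 0$
$I = -20$ ($I = 5 \left(-4\right) = -20$)
$K{\left(g,l \right)} = 0$ ($K{\left(g,l \right)} = \frac{0}{5} = 0 \cdot \frac{1}{5} = 0$)
$\left(K{\left(I,\left(-4 + 4\right)^{2} \right)} 2 \cdot 5 + 6\right) \sqrt{16 - 11} = \left(0 \cdot 2 \cdot 5 + 6\right) \sqrt{16 - 11} = \left(0 \cdot 5 + 6\right) \sqrt{5} = \left(0 + 6\right) \sqrt{5} = 6 \sqrt{5}$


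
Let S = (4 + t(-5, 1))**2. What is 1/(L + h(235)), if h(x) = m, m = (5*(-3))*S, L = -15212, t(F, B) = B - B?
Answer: -1/15452 ≈ -6.4717e-5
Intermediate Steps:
t(F, B) = 0
S = 16 (S = (4 + 0)**2 = 4**2 = 16)
m = -240 (m = (5*(-3))*16 = -15*16 = -240)
h(x) = -240
1/(L + h(235)) = 1/(-15212 - 240) = 1/(-15452) = -1/15452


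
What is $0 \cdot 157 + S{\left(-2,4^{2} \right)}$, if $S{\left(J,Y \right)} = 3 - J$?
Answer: $5$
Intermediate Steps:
$0 \cdot 157 + S{\left(-2,4^{2} \right)} = 0 \cdot 157 + \left(3 - -2\right) = 0 + \left(3 + 2\right) = 0 + 5 = 5$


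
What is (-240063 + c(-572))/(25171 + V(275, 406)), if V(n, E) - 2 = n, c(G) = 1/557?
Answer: -66857545/7087268 ≈ -9.4335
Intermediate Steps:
c(G) = 1/557
V(n, E) = 2 + n
(-240063 + c(-572))/(25171 + V(275, 406)) = (-240063 + 1/557)/(25171 + (2 + 275)) = -133715090/(557*(25171 + 277)) = -133715090/557/25448 = -133715090/557*1/25448 = -66857545/7087268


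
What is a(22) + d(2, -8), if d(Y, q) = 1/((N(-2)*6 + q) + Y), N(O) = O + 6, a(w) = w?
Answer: 397/18 ≈ 22.056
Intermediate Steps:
N(O) = 6 + O
d(Y, q) = 1/(24 + Y + q) (d(Y, q) = 1/(((6 - 2)*6 + q) + Y) = 1/((4*6 + q) + Y) = 1/((24 + q) + Y) = 1/(24 + Y + q))
a(22) + d(2, -8) = 22 + 1/(24 + 2 - 8) = 22 + 1/18 = 397/18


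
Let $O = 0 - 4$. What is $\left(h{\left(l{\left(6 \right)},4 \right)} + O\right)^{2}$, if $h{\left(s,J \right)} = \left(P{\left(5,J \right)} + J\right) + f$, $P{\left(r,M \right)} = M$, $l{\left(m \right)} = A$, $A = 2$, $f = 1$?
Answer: $25$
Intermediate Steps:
$l{\left(m \right)} = 2$
$h{\left(s,J \right)} = 1 + 2 J$ ($h{\left(s,J \right)} = \left(J + J\right) + 1 = 2 J + 1 = 1 + 2 J$)
$O = -4$ ($O = 0 - 4 = -4$)
$\left(h{\left(l{\left(6 \right)},4 \right)} + O\right)^{2} = \left(\left(1 + 2 \cdot 4\right) - 4\right)^{2} = \left(\left(1 + 8\right) - 4\right)^{2} = \left(9 - 4\right)^{2} = 5^{2} = 25$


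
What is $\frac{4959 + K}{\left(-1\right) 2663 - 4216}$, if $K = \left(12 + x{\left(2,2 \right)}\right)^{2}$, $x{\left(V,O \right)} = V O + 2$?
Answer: $- \frac{1761}{2293} \approx -0.76799$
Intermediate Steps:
$x{\left(V,O \right)} = 2 + O V$ ($x{\left(V,O \right)} = O V + 2 = 2 + O V$)
$K = 324$ ($K = \left(12 + \left(2 + 2 \cdot 2\right)\right)^{2} = \left(12 + \left(2 + 4\right)\right)^{2} = \left(12 + 6\right)^{2} = 18^{2} = 324$)
$\frac{4959 + K}{\left(-1\right) 2663 - 4216} = \frac{4959 + 324}{\left(-1\right) 2663 - 4216} = \frac{5283}{-2663 - 4216} = \frac{5283}{-6879} = 5283 \left(- \frac{1}{6879}\right) = - \frac{1761}{2293}$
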